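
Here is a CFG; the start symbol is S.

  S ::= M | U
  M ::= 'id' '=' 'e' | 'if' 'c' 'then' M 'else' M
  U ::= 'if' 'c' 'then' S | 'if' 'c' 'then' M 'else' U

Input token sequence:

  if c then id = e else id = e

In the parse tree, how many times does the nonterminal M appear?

3

[S [M if c then [M id = e] else [M id = e]]]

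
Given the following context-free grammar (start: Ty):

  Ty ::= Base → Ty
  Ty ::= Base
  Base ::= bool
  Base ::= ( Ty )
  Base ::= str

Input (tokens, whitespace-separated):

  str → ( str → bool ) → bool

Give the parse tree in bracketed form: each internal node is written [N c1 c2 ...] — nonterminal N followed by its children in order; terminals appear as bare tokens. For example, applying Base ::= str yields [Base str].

[Ty [Base str] → [Ty [Base ( [Ty [Base str] → [Ty [Base bool]]] )] → [Ty [Base bool]]]]

Ty
Base → Ty
str → Ty
str → Base → Ty
str → ( Ty ) → Ty
str → ( Base → Ty ) → Ty
str → ( str → Ty ) → Ty
str → ( str → Base ) → Ty
str → ( str → bool ) → Ty
str → ( str → bool ) → Base
str → ( str → bool ) → bool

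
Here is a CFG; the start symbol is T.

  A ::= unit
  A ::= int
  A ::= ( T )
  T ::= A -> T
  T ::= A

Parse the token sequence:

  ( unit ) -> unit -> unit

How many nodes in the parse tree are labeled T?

4

[T [A ( [T [A unit]] )] -> [T [A unit] -> [T [A unit]]]]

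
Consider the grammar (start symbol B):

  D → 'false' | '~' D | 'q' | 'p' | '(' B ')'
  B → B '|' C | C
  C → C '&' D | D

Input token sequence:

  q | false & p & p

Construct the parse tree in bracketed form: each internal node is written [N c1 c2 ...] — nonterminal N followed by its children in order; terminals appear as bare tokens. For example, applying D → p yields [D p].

B
B | C
C | C
D | C
q | C
q | C & D
q | C & D & D
q | D & D & D
q | false & D & D
q | false & p & D
q | false & p & p

[B [B [C [D q]]] | [C [C [C [D false]] & [D p]] & [D p]]]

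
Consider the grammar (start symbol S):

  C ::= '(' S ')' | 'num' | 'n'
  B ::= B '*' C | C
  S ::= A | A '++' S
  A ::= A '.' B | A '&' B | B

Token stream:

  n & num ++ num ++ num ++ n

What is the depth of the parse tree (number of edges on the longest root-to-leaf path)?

7

[S [A [A [B [C n]]] & [B [C num]]] ++ [S [A [B [C num]]] ++ [S [A [B [C num]]] ++ [S [A [B [C n]]]]]]]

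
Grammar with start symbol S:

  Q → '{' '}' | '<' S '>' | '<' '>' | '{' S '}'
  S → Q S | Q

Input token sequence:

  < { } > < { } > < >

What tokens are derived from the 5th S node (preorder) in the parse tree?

[S [Q < [S [Q { }]] >] [S [Q < [S [Q { }]] >] [S [Q < >]]]]

< >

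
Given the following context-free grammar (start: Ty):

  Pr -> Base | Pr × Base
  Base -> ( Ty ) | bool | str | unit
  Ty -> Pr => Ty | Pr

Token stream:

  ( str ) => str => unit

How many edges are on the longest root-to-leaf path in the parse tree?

6

[Ty [Pr [Base ( [Ty [Pr [Base str]]] )]] => [Ty [Pr [Base str]] => [Ty [Pr [Base unit]]]]]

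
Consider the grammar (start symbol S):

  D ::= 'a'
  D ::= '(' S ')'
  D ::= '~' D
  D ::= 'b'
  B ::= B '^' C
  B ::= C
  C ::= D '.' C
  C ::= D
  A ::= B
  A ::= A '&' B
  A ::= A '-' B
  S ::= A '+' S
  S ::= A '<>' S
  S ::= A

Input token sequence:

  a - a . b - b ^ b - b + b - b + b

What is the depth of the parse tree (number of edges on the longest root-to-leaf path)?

8

[S [A [A [A [A [B [C [D a]]]] - [B [C [D a] . [C [D b]]]]] - [B [B [C [D b]]] ^ [C [D b]]]] - [B [C [D b]]]] + [S [A [A [B [C [D b]]]] - [B [C [D b]]]] + [S [A [B [C [D b]]]]]]]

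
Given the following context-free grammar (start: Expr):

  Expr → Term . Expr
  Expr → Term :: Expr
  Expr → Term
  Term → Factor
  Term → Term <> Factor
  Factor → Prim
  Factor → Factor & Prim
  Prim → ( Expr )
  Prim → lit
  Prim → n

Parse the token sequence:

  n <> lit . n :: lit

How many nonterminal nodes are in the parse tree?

[Expr [Term [Term [Factor [Prim n]]] <> [Factor [Prim lit]]] . [Expr [Term [Factor [Prim n]]] :: [Expr [Term [Factor [Prim lit]]]]]]

15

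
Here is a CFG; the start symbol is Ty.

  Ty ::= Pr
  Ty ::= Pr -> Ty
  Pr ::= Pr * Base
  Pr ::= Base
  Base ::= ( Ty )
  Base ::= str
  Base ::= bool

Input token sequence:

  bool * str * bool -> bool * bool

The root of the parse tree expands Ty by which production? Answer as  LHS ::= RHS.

[Ty [Pr [Pr [Pr [Base bool]] * [Base str]] * [Base bool]] -> [Ty [Pr [Pr [Base bool]] * [Base bool]]]]

Ty ::= Pr -> Ty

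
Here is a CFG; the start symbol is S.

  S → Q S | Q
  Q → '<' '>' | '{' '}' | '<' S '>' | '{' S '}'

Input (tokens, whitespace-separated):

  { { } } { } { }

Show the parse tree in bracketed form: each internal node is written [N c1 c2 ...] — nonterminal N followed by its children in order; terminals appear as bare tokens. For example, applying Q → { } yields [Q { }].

S
Q S
{ S } S
{ Q } S
{ { } } S
{ { } } Q S
{ { } } { } S
{ { } } { } Q
{ { } } { } { }

[S [Q { [S [Q { }]] }] [S [Q { }] [S [Q { }]]]]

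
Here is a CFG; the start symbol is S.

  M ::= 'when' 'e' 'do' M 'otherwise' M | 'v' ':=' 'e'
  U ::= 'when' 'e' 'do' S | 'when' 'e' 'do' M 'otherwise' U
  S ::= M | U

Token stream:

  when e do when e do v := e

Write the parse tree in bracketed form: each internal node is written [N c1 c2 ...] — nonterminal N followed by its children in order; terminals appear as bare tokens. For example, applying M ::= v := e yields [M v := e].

S
U
when e do S
when e do U
when e do when e do S
when e do when e do M
when e do when e do v := e

[S [U when e do [S [U when e do [S [M v := e]]]]]]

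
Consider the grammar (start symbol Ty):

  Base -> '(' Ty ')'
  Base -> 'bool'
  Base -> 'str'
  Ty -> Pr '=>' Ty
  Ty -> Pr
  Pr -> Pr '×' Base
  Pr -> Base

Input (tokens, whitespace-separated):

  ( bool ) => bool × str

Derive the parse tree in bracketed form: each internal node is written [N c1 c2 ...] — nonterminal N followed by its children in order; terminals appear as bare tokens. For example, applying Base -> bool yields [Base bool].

Ty
Pr => Ty
Base => Ty
( Ty ) => Ty
( Pr ) => Ty
( Base ) => Ty
( bool ) => Ty
( bool ) => Pr
( bool ) => Pr × Base
( bool ) => Base × Base
( bool ) => bool × Base
( bool ) => bool × str

[Ty [Pr [Base ( [Ty [Pr [Base bool]]] )]] => [Ty [Pr [Pr [Base bool]] × [Base str]]]]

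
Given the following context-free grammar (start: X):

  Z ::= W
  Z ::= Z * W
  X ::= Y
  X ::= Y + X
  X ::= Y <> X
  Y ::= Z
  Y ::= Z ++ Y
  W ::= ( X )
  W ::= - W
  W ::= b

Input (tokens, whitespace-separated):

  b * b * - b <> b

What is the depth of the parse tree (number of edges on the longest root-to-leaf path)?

[X [Y [Z [Z [Z [W b]] * [W b]] * [W - [W b]]]] <> [X [Y [Z [W b]]]]]

6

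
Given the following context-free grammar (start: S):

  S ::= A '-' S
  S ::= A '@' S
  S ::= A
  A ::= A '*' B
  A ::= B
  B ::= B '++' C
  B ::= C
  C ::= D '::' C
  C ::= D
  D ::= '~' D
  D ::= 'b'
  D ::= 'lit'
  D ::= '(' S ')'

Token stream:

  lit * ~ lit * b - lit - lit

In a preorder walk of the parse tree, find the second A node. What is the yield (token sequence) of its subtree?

[S [A [A [A [B [C [D lit]]]] * [B [C [D ~ [D lit]]]]] * [B [C [D b]]]] - [S [A [B [C [D lit]]]] - [S [A [B [C [D lit]]]]]]]

lit * ~ lit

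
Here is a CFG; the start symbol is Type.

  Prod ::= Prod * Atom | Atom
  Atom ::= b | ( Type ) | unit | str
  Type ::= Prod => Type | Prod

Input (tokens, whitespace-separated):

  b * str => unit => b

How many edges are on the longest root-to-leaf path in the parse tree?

5

[Type [Prod [Prod [Atom b]] * [Atom str]] => [Type [Prod [Atom unit]] => [Type [Prod [Atom b]]]]]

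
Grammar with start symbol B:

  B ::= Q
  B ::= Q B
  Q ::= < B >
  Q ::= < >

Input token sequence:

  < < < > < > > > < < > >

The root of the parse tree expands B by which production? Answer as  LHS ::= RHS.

[B [Q < [B [Q < [B [Q < >] [B [Q < >]]] >]] >] [B [Q < [B [Q < >]] >]]]

B ::= Q B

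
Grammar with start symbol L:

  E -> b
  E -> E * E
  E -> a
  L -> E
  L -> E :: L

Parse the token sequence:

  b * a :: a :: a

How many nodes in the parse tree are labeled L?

[L [E [E b] * [E a]] :: [L [E a] :: [L [E a]]]]

3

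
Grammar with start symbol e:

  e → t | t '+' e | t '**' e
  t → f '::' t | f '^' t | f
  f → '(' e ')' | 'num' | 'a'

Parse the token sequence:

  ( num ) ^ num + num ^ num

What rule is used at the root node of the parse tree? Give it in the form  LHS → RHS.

e → t '+' e

[e [t [f ( [e [t [f num]]] )] ^ [t [f num]]] + [e [t [f num] ^ [t [f num]]]]]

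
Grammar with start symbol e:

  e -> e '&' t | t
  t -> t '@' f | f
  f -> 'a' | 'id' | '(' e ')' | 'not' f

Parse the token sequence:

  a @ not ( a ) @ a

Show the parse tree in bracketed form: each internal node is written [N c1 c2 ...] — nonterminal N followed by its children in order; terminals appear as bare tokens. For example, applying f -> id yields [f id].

e
t
t @ f
t @ f @ f
f @ f @ f
a @ f @ f
a @ not f @ f
a @ not ( e ) @ f
a @ not ( t ) @ f
a @ not ( f ) @ f
a @ not ( a ) @ f
a @ not ( a ) @ a

[e [t [t [t [f a]] @ [f not [f ( [e [t [f a]]] )]]] @ [f a]]]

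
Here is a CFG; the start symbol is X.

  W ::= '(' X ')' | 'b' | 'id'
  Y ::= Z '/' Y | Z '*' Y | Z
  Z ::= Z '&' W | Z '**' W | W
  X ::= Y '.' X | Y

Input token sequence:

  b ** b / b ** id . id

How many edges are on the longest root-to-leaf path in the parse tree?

[X [Y [Z [Z [W b]] ** [W b]] / [Y [Z [Z [W b]] ** [W id]]]] . [X [Y [Z [W id]]]]]

6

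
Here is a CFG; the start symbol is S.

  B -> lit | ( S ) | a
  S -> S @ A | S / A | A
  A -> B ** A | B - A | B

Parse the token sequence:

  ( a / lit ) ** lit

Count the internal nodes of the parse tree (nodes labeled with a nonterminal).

11

[S [A [B ( [S [S [A [B a]]] / [A [B lit]]] )] ** [A [B lit]]]]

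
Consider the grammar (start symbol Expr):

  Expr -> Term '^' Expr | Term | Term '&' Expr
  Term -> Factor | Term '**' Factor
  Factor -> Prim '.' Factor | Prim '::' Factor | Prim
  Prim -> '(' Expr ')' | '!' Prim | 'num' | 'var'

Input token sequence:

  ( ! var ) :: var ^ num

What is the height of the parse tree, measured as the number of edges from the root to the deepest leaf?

[Expr [Term [Factor [Prim ( [Expr [Term [Factor [Prim ! [Prim var]]]]] )] :: [Factor [Prim var]]]] ^ [Expr [Term [Factor [Prim num]]]]]

9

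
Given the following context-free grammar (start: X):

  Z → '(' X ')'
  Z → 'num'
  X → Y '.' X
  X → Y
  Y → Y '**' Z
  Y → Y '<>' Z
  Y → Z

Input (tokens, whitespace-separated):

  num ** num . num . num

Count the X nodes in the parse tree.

3

[X [Y [Y [Z num]] ** [Z num]] . [X [Y [Z num]] . [X [Y [Z num]]]]]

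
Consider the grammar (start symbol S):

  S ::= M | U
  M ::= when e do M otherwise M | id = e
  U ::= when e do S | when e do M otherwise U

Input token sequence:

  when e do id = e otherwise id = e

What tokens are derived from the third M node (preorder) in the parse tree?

id = e

[S [M when e do [M id = e] otherwise [M id = e]]]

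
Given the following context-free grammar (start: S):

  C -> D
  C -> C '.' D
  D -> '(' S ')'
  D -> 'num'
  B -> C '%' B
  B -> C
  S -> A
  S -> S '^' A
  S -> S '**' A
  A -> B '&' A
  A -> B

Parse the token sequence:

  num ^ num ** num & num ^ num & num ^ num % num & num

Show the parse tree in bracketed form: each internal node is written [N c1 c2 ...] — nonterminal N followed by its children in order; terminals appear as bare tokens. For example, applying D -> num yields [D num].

[S [S [S [S [S [A [B [C [D num]]]]] ^ [A [B [C [D num]]]]] ** [A [B [C [D num]]] & [A [B [C [D num]]]]]] ^ [A [B [C [D num]]] & [A [B [C [D num]]]]]] ^ [A [B [C [D num]] % [B [C [D num]]]] & [A [B [C [D num]]]]]]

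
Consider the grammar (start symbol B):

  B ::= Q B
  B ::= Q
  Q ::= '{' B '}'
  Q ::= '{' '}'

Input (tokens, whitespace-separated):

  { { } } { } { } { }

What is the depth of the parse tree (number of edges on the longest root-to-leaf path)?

[B [Q { [B [Q { }]] }] [B [Q { }] [B [Q { }] [B [Q { }]]]]]

5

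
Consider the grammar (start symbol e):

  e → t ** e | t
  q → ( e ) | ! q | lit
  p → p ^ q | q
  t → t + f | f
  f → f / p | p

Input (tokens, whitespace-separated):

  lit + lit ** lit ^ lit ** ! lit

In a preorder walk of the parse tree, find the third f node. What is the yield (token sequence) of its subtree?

lit ^ lit

[e [t [t [f [p [q lit]]]] + [f [p [q lit]]]] ** [e [t [f [p [p [q lit]] ^ [q lit]]]] ** [e [t [f [p [q ! [q lit]]]]]]]]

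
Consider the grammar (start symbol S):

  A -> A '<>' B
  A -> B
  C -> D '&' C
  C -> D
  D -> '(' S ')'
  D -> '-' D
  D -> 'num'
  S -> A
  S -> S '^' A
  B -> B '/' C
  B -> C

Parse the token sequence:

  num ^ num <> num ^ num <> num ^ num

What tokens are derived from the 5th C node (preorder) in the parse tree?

[S [S [S [S [A [B [C [D num]]]]] ^ [A [A [B [C [D num]]]] <> [B [C [D num]]]]] ^ [A [A [B [C [D num]]]] <> [B [C [D num]]]]] ^ [A [B [C [D num]]]]]

num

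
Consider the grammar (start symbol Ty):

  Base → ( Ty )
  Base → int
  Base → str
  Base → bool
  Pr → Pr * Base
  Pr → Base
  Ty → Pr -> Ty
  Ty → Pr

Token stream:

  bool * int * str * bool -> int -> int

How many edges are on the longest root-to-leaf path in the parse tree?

[Ty [Pr [Pr [Pr [Pr [Base bool]] * [Base int]] * [Base str]] * [Base bool]] -> [Ty [Pr [Base int]] -> [Ty [Pr [Base int]]]]]

6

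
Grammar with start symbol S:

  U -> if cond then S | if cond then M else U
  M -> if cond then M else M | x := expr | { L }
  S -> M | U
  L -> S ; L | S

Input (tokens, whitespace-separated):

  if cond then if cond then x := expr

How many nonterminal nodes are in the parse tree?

6

[S [U if cond then [S [U if cond then [S [M x := expr]]]]]]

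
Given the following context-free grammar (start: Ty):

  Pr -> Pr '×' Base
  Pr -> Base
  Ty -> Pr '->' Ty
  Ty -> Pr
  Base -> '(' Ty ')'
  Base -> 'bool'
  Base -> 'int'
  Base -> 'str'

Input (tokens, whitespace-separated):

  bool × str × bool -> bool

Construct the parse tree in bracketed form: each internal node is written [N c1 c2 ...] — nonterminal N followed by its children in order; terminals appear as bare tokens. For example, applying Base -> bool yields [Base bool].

Ty
Pr -> Ty
Pr × Base -> Ty
Pr × Base × Base -> Ty
Base × Base × Base -> Ty
bool × Base × Base -> Ty
bool × str × Base -> Ty
bool × str × bool -> Ty
bool × str × bool -> Pr
bool × str × bool -> Base
bool × str × bool -> bool

[Ty [Pr [Pr [Pr [Base bool]] × [Base str]] × [Base bool]] -> [Ty [Pr [Base bool]]]]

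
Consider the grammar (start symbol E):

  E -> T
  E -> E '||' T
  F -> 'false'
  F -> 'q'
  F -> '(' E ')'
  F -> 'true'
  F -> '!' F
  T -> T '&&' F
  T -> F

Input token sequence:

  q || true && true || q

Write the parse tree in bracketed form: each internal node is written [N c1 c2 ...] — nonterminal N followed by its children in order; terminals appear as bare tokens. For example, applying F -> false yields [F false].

E
E || T
E || T || T
T || T || T
F || T || T
q || T || T
q || T && F || T
q || F && F || T
q || true && F || T
q || true && true || T
q || true && true || F
q || true && true || q

[E [E [E [T [F q]]] || [T [T [F true]] && [F true]]] || [T [F q]]]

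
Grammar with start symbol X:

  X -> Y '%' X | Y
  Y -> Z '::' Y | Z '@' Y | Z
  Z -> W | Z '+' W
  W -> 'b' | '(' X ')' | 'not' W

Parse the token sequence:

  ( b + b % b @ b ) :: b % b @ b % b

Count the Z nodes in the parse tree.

[X [Y [Z [W ( [X [Y [Z [Z [W b]] + [W b]]] % [X [Y [Z [W b]] @ [Y [Z [W b]]]]]] )]] :: [Y [Z [W b]]]] % [X [Y [Z [W b]] @ [Y [Z [W b]]]] % [X [Y [Z [W b]]]]]]

9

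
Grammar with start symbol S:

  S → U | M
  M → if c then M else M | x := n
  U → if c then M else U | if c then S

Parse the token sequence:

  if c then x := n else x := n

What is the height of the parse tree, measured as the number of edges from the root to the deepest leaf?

3

[S [M if c then [M x := n] else [M x := n]]]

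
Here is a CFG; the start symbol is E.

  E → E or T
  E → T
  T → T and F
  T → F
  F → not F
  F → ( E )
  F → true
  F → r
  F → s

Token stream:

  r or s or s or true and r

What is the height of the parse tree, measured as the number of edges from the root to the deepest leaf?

[E [E [E [E [T [F r]]] or [T [F s]]] or [T [F s]]] or [T [T [F true]] and [F r]]]

6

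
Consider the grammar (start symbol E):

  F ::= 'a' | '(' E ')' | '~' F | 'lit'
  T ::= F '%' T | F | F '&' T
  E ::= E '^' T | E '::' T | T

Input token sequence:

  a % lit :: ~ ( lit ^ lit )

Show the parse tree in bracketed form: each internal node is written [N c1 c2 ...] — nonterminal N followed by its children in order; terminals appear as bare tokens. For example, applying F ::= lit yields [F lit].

E
E :: T
T :: T
F % T :: T
a % T :: T
a % F :: T
a % lit :: T
a % lit :: F
a % lit :: ~ F
a % lit :: ~ ( E )
a % lit :: ~ ( E ^ T )
a % lit :: ~ ( T ^ T )
a % lit :: ~ ( F ^ T )
a % lit :: ~ ( lit ^ T )
a % lit :: ~ ( lit ^ F )
a % lit :: ~ ( lit ^ lit )

[E [E [T [F a] % [T [F lit]]]] :: [T [F ~ [F ( [E [E [T [F lit]]] ^ [T [F lit]]] )]]]]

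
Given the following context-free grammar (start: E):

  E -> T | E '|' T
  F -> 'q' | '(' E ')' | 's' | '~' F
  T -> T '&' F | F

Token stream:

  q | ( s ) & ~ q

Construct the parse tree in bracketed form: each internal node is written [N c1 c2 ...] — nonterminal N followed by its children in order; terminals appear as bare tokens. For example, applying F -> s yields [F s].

E
E | T
T | T
F | T
q | T
q | T & F
q | F & F
q | ( E ) & F
q | ( T ) & F
q | ( F ) & F
q | ( s ) & F
q | ( s ) & ~ F
q | ( s ) & ~ q

[E [E [T [F q]]] | [T [T [F ( [E [T [F s]]] )]] & [F ~ [F q]]]]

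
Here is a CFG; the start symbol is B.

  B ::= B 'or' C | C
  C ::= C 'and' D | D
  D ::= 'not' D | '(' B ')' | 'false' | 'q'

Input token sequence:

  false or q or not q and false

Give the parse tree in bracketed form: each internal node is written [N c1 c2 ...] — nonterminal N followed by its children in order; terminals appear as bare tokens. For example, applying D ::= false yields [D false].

[B [B [B [C [D false]]] or [C [D q]]] or [C [C [D not [D q]]] and [D false]]]

B
B or C
B or C or C
C or C or C
D or C or C
false or C or C
false or D or C
false or q or C
false or q or C and D
false or q or D and D
false or q or not D and D
false or q or not q and D
false or q or not q and false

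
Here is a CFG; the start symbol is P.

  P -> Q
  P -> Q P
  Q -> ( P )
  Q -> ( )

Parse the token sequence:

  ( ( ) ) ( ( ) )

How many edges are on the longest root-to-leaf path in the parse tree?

[P [Q ( [P [Q ( )]] )] [P [Q ( [P [Q ( )]] )]]]

5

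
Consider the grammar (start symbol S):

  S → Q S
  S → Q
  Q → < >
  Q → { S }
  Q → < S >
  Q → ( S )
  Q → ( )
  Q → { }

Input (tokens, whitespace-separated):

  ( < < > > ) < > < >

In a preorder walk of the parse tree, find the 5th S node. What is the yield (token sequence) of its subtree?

< >

[S [Q ( [S [Q < [S [Q < >]] >]] )] [S [Q < >] [S [Q < >]]]]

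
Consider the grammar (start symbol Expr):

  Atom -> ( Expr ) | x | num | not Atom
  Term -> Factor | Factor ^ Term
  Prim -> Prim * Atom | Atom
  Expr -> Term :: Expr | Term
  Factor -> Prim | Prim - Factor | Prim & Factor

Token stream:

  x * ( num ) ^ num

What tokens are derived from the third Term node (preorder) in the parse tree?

num

[Expr [Term [Factor [Prim [Prim [Atom x]] * [Atom ( [Expr [Term [Factor [Prim [Atom num]]]]] )]]] ^ [Term [Factor [Prim [Atom num]]]]]]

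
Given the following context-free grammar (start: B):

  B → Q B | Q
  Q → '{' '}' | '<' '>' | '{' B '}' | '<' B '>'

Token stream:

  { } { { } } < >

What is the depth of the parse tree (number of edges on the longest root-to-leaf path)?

5

[B [Q { }] [B [Q { [B [Q { }]] }] [B [Q < >]]]]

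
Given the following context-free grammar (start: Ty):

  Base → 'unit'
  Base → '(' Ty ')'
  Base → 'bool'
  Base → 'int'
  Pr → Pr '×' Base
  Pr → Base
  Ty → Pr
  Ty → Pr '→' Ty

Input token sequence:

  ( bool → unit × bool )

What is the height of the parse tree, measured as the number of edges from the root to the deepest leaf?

[Ty [Pr [Base ( [Ty [Pr [Base bool]] → [Ty [Pr [Pr [Base unit]] × [Base bool]]]] )]]]

8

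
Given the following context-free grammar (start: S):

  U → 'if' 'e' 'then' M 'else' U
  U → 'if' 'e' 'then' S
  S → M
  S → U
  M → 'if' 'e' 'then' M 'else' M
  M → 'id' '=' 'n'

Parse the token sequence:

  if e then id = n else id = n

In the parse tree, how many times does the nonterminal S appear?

[S [M if e then [M id = n] else [M id = n]]]

1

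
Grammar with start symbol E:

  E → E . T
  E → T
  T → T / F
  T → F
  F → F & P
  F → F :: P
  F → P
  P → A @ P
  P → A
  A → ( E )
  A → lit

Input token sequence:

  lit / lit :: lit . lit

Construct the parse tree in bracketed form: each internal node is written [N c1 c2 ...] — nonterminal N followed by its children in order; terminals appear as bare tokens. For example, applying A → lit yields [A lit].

E
E . T
T . T
T / F . T
F / F . T
P / F . T
A / F . T
lit / F . T
lit / F :: P . T
lit / P :: P . T
lit / A :: P . T
lit / lit :: P . T
lit / lit :: A . T
lit / lit :: lit . T
lit / lit :: lit . F
lit / lit :: lit . P
lit / lit :: lit . A
lit / lit :: lit . lit

[E [E [T [T [F [P [A lit]]]] / [F [F [P [A lit]]] :: [P [A lit]]]]] . [T [F [P [A lit]]]]]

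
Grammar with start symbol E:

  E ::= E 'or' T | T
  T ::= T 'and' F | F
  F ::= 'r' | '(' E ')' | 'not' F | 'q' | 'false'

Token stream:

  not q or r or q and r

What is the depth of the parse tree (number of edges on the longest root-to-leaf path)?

[E [E [E [T [F not [F q]]]] or [T [F r]]] or [T [T [F q]] and [F r]]]

6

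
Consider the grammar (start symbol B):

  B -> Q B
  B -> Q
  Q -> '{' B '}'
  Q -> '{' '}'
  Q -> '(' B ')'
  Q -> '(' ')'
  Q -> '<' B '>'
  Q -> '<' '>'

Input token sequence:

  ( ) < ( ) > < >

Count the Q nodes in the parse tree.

[B [Q ( )] [B [Q < [B [Q ( )]] >] [B [Q < >]]]]

4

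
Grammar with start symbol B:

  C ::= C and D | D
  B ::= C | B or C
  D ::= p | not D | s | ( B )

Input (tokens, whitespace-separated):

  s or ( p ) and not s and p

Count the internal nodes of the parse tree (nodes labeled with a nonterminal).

14

[B [B [C [D s]]] or [C [C [C [D ( [B [C [D p]]] )]] and [D not [D s]]] and [D p]]]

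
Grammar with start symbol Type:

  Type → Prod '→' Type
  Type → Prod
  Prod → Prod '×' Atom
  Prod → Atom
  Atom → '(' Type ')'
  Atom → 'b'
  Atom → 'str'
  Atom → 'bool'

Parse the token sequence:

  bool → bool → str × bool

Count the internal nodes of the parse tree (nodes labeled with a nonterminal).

[Type [Prod [Atom bool]] → [Type [Prod [Atom bool]] → [Type [Prod [Prod [Atom str]] × [Atom bool]]]]]

11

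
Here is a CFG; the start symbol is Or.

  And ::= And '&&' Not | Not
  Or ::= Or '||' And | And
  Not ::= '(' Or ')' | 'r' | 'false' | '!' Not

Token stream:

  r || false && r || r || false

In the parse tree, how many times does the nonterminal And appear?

5

[Or [Or [Or [Or [And [Not r]]] || [And [And [Not false]] && [Not r]]] || [And [Not r]]] || [And [Not false]]]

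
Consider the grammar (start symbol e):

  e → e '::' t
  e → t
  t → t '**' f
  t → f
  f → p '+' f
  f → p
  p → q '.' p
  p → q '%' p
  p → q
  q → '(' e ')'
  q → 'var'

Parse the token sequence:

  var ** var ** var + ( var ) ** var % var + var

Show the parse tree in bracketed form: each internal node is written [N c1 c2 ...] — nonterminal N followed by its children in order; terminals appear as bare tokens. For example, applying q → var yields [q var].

[e [t [t [t [t [f [p [q var]]]] ** [f [p [q var]]]] ** [f [p [q var]] + [f [p [q ( [e [t [f [p [q var]]]]] )]]]]] ** [f [p [q var] % [p [q var]]] + [f [p [q var]]]]]]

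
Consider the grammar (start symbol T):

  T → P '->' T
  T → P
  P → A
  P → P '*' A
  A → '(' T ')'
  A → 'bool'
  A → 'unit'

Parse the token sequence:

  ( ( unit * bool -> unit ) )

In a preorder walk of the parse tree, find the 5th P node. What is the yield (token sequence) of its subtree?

unit

[T [P [A ( [T [P [A ( [T [P [P [A unit]] * [A bool]] -> [T [P [A unit]]]] )]]] )]]]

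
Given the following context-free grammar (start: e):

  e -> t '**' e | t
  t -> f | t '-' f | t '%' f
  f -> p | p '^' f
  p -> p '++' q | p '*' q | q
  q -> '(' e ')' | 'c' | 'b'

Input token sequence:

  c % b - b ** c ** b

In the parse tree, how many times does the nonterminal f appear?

5

[e [t [t [t [f [p [q c]]]] % [f [p [q b]]]] - [f [p [q b]]]] ** [e [t [f [p [q c]]]] ** [e [t [f [p [q b]]]]]]]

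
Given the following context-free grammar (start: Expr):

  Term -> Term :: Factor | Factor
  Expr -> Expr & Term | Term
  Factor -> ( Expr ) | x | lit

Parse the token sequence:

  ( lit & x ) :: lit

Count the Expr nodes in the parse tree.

3

[Expr [Term [Term [Factor ( [Expr [Expr [Term [Factor lit]]] & [Term [Factor x]]] )]] :: [Factor lit]]]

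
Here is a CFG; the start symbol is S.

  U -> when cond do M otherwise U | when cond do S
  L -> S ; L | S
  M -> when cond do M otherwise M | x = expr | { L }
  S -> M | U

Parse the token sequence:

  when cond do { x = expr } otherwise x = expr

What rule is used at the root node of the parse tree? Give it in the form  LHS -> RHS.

S -> M

[S [M when cond do [M { [L [S [M x = expr]]] }] otherwise [M x = expr]]]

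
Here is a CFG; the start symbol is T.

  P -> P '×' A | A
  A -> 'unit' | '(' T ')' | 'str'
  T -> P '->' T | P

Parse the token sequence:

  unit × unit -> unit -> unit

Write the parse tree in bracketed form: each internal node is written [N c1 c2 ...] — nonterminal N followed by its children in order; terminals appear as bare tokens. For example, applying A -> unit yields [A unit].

T
P -> T
P × A -> T
A × A -> T
unit × A -> T
unit × unit -> T
unit × unit -> P -> T
unit × unit -> A -> T
unit × unit -> unit -> T
unit × unit -> unit -> P
unit × unit -> unit -> A
unit × unit -> unit -> unit

[T [P [P [A unit]] × [A unit]] -> [T [P [A unit]] -> [T [P [A unit]]]]]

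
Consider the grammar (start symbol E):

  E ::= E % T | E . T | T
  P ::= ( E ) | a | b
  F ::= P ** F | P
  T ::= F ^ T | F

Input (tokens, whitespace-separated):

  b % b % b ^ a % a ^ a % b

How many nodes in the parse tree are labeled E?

[E [E [E [E [E [T [F [P b]]]] % [T [F [P b]]]] % [T [F [P b]] ^ [T [F [P a]]]]] % [T [F [P a]] ^ [T [F [P a]]]]] % [T [F [P b]]]]

5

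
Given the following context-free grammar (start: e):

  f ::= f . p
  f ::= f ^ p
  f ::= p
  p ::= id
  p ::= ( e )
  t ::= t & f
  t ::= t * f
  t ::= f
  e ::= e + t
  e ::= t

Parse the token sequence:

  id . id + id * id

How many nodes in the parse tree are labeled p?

4

[e [e [t [f [f [p id]] . [p id]]]] + [t [t [f [p id]]] * [f [p id]]]]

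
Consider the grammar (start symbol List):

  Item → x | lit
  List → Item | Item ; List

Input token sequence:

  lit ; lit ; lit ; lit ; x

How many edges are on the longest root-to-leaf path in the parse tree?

6

[List [Item lit] ; [List [Item lit] ; [List [Item lit] ; [List [Item lit] ; [List [Item x]]]]]]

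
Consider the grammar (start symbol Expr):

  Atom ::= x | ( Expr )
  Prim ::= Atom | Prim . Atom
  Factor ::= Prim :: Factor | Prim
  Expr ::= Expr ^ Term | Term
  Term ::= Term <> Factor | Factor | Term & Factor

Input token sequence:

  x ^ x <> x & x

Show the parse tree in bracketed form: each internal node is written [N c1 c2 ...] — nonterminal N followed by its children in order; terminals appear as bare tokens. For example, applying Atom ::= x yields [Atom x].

Expr
Expr ^ Term
Term ^ Term
Factor ^ Term
Prim ^ Term
Atom ^ Term
x ^ Term
x ^ Term & Factor
x ^ Term <> Factor & Factor
x ^ Factor <> Factor & Factor
x ^ Prim <> Factor & Factor
x ^ Atom <> Factor & Factor
x ^ x <> Factor & Factor
x ^ x <> Prim & Factor
x ^ x <> Atom & Factor
x ^ x <> x & Factor
x ^ x <> x & Prim
x ^ x <> x & Atom
x ^ x <> x & x

[Expr [Expr [Term [Factor [Prim [Atom x]]]]] ^ [Term [Term [Term [Factor [Prim [Atom x]]]] <> [Factor [Prim [Atom x]]]] & [Factor [Prim [Atom x]]]]]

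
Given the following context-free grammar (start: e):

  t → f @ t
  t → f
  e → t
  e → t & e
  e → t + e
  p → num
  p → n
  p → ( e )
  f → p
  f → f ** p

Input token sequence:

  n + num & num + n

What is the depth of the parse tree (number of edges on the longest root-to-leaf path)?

[e [t [f [p n]]] + [e [t [f [p num]]] & [e [t [f [p num]]] + [e [t [f [p n]]]]]]]

7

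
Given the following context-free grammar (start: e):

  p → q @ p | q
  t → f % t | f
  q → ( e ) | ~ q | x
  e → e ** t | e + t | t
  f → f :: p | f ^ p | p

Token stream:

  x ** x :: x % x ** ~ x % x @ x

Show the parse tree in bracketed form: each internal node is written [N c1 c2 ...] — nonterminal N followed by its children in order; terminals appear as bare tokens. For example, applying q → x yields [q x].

[e [e [e [t [f [p [q x]]]]] ** [t [f [f [p [q x]]] :: [p [q x]]] % [t [f [p [q x]]]]]] ** [t [f [p [q ~ [q x]]]] % [t [f [p [q x] @ [p [q x]]]]]]]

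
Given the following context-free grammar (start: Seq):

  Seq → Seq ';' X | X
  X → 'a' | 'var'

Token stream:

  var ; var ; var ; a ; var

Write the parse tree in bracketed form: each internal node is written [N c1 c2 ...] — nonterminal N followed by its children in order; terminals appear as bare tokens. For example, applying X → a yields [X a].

Seq
Seq ; X
Seq ; X ; X
Seq ; X ; X ; X
Seq ; X ; X ; X ; X
X ; X ; X ; X ; X
var ; X ; X ; X ; X
var ; var ; X ; X ; X
var ; var ; var ; X ; X
var ; var ; var ; a ; X
var ; var ; var ; a ; var

[Seq [Seq [Seq [Seq [Seq [X var]] ; [X var]] ; [X var]] ; [X a]] ; [X var]]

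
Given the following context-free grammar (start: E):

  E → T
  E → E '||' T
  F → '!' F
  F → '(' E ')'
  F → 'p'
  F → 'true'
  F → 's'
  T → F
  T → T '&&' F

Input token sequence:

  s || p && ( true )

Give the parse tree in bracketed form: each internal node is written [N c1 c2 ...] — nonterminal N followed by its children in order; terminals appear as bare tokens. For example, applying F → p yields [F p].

[E [E [T [F s]]] || [T [T [F p]] && [F ( [E [T [F true]]] )]]]

E
E || T
T || T
F || T
s || T
s || T && F
s || F && F
s || p && F
s || p && ( E )
s || p && ( T )
s || p && ( F )
s || p && ( true )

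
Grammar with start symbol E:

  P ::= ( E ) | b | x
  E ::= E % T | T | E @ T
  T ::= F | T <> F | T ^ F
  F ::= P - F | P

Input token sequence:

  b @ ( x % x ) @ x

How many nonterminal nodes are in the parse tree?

[E [E [E [T [F [P b]]]] @ [T [F [P ( [E [E [T [F [P x]]]] % [T [F [P x]]]] )]]]] @ [T [F [P x]]]]

20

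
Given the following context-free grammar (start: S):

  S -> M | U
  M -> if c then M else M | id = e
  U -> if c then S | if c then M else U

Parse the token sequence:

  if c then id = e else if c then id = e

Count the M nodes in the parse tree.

[S [U if c then [M id = e] else [U if c then [S [M id = e]]]]]

2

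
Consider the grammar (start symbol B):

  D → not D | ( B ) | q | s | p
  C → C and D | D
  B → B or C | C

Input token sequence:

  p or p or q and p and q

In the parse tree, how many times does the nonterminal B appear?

[B [B [B [C [D p]]] or [C [D p]]] or [C [C [C [D q]] and [D p]] and [D q]]]

3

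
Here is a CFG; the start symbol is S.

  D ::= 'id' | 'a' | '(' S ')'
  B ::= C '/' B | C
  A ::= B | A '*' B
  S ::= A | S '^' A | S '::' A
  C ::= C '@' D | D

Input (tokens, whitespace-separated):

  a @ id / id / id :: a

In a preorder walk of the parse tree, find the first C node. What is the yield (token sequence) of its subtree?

a @ id

[S [S [A [B [C [C [D a]] @ [D id]] / [B [C [D id]] / [B [C [D id]]]]]]] :: [A [B [C [D a]]]]]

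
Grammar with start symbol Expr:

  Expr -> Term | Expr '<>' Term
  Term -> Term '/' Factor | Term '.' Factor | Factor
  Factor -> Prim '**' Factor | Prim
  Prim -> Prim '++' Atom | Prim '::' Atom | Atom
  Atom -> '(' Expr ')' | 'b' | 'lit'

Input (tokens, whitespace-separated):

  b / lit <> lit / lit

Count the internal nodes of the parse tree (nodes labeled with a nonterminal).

18

[Expr [Expr [Term [Term [Factor [Prim [Atom b]]]] / [Factor [Prim [Atom lit]]]]] <> [Term [Term [Factor [Prim [Atom lit]]]] / [Factor [Prim [Atom lit]]]]]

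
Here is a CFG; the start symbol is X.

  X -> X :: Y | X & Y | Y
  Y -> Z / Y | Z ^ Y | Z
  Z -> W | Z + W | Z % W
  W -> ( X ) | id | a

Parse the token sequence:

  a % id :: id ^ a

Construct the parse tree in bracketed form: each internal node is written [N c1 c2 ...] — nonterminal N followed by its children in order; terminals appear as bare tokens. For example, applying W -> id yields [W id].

X
X :: Y
Y :: Y
Z :: Y
Z % W :: Y
W % W :: Y
a % W :: Y
a % id :: Y
a % id :: Z ^ Y
a % id :: W ^ Y
a % id :: id ^ Y
a % id :: id ^ Z
a % id :: id ^ W
a % id :: id ^ a

[X [X [Y [Z [Z [W a]] % [W id]]]] :: [Y [Z [W id]] ^ [Y [Z [W a]]]]]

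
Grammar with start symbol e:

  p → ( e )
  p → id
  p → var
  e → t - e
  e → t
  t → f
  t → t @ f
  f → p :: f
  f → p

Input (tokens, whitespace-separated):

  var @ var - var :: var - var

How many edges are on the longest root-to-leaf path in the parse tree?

[e [t [t [f [p var]]] @ [f [p var]]] - [e [t [f [p var] :: [f [p var]]]] - [e [t [f [p var]]]]]]

6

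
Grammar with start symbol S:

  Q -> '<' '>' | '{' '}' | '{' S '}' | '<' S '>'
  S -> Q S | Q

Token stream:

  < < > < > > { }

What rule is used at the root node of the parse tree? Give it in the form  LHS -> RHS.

[S [Q < [S [Q < >] [S [Q < >]]] >] [S [Q { }]]]

S -> Q S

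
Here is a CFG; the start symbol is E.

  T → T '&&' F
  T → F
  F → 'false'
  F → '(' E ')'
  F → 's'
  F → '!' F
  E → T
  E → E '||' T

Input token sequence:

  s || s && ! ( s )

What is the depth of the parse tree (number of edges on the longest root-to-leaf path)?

7

[E [E [T [F s]]] || [T [T [F s]] && [F ! [F ( [E [T [F s]]] )]]]]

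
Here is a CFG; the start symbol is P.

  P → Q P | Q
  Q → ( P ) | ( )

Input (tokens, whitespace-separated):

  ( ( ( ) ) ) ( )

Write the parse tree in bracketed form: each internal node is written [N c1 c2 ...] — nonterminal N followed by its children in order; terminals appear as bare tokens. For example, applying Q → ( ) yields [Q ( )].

[P [Q ( [P [Q ( [P [Q ( )]] )]] )] [P [Q ( )]]]

P
Q P
( P ) P
( Q ) P
( ( P ) ) P
( ( Q ) ) P
( ( ( ) ) ) P
( ( ( ) ) ) Q
( ( ( ) ) ) ( )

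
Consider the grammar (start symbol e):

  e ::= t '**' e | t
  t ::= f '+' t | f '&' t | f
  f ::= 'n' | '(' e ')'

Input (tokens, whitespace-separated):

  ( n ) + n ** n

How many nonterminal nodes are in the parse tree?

[e [t [f ( [e [t [f n]]] )] + [t [f n]]] ** [e [t [f n]]]]

11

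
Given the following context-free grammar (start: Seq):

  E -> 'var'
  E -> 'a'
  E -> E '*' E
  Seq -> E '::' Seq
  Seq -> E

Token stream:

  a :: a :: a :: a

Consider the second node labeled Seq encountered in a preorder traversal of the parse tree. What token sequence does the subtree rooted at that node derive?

a :: a :: a

[Seq [E a] :: [Seq [E a] :: [Seq [E a] :: [Seq [E a]]]]]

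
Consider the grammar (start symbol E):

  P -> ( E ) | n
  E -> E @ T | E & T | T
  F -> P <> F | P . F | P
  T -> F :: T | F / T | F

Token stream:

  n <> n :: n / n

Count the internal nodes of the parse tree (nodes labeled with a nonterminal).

12

[E [T [F [P n] <> [F [P n]]] :: [T [F [P n]] / [T [F [P n]]]]]]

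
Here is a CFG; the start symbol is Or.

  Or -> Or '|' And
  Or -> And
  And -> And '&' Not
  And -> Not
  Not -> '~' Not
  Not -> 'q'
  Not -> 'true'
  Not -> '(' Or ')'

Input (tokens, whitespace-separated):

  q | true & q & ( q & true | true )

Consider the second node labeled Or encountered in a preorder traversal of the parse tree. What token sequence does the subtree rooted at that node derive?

[Or [Or [And [Not q]]] | [And [And [And [Not true]] & [Not q]] & [Not ( [Or [Or [And [And [Not q]] & [Not true]]] | [And [Not true]]] )]]]

q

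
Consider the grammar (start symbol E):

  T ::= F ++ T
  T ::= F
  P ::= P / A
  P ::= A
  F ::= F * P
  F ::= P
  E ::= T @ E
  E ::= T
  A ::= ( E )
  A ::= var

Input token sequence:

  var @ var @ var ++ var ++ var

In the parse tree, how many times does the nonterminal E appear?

[E [T [F [P [A var]]]] @ [E [T [F [P [A var]]]] @ [E [T [F [P [A var]]] ++ [T [F [P [A var]]] ++ [T [F [P [A var]]]]]]]]]

3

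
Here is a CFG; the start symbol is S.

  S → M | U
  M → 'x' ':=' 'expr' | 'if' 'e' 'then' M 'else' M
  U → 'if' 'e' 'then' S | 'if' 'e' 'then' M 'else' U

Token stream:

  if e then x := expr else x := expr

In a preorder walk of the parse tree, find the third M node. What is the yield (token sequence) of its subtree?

x := expr

[S [M if e then [M x := expr] else [M x := expr]]]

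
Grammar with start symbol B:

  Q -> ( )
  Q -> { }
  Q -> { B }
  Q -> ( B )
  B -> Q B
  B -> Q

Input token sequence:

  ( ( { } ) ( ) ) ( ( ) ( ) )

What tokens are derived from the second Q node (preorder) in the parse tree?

[B [Q ( [B [Q ( [B [Q { }]] )] [B [Q ( )]]] )] [B [Q ( [B [Q ( )] [B [Q ( )]]] )]]]

( { } )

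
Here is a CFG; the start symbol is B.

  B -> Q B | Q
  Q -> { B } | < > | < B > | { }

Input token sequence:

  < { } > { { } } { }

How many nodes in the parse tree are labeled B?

[B [Q < [B [Q { }]] >] [B [Q { [B [Q { }]] }] [B [Q { }]]]]

5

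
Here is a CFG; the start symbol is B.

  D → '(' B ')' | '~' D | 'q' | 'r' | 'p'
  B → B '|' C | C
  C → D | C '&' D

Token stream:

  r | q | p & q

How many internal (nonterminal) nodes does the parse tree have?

11

[B [B [B [C [D r]]] | [C [D q]]] | [C [C [D p]] & [D q]]]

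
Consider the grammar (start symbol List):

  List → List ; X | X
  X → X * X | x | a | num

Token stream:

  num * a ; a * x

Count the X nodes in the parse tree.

6

[List [List [X [X num] * [X a]]] ; [X [X a] * [X x]]]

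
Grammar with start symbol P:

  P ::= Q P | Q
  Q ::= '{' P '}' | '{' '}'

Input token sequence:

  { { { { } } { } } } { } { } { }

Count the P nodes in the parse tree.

8

[P [Q { [P [Q { [P [Q { [P [Q { }]] }] [P [Q { }]]] }]] }] [P [Q { }] [P [Q { }] [P [Q { }]]]]]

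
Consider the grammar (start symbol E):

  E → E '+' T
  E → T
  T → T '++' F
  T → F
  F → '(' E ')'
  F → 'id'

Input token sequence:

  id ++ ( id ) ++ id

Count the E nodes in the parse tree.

[E [T [T [T [F id]] ++ [F ( [E [T [F id]]] )]] ++ [F id]]]

2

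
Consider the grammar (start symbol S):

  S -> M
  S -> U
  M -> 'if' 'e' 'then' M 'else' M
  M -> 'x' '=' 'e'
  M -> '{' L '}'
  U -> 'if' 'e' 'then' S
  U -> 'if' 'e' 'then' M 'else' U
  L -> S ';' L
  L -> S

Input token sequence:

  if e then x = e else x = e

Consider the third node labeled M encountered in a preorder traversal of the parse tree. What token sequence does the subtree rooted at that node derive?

x = e

[S [M if e then [M x = e] else [M x = e]]]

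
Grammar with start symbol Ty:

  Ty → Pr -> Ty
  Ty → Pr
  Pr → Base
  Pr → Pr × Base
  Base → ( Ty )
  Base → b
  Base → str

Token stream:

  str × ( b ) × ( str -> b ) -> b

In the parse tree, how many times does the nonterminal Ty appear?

[Ty [Pr [Pr [Pr [Base str]] × [Base ( [Ty [Pr [Base b]]] )]] × [Base ( [Ty [Pr [Base str]] -> [Ty [Pr [Base b]]]] )]] -> [Ty [Pr [Base b]]]]

5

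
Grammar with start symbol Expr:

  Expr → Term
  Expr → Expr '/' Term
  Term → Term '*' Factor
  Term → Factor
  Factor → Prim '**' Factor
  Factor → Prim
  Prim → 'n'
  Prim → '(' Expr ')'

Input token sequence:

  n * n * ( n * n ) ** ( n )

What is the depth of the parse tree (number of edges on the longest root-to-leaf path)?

[Expr [Term [Term [Term [Factor [Prim n]]] * [Factor [Prim n]]] * [Factor [Prim ( [Expr [Term [Term [Factor [Prim n]]] * [Factor [Prim n]]]] )] ** [Factor [Prim ( [Expr [Term [Factor [Prim n]]]] )]]]]]

9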